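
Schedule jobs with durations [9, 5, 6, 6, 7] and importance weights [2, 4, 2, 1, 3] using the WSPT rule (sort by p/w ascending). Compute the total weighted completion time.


Compute p/w ratios and sort ascending (WSPT): [(5, 4), (7, 3), (6, 2), (9, 2), (6, 1)]
Compute weighted completion times:
  Job (p=5,w=4): C=5, w*C=4*5=20
  Job (p=7,w=3): C=12, w*C=3*12=36
  Job (p=6,w=2): C=18, w*C=2*18=36
  Job (p=9,w=2): C=27, w*C=2*27=54
  Job (p=6,w=1): C=33, w*C=1*33=33
Total weighted completion time = 179

179


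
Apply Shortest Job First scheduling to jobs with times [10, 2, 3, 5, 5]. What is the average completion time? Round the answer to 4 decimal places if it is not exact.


SJF order (ascending): [2, 3, 5, 5, 10]
Completion times:
  Job 1: burst=2, C=2
  Job 2: burst=3, C=5
  Job 3: burst=5, C=10
  Job 4: burst=5, C=15
  Job 5: burst=10, C=25
Average completion = 57/5 = 11.4

11.4


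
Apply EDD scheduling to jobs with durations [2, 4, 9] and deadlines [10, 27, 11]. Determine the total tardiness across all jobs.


Sort by due date (EDD order): [(2, 10), (9, 11), (4, 27)]
Compute completion times and tardiness:
  Job 1: p=2, d=10, C=2, tardiness=max(0,2-10)=0
  Job 2: p=9, d=11, C=11, tardiness=max(0,11-11)=0
  Job 3: p=4, d=27, C=15, tardiness=max(0,15-27)=0
Total tardiness = 0

0


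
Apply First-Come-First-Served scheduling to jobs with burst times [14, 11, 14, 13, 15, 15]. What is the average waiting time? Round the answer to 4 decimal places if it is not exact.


FCFS order (as given): [14, 11, 14, 13, 15, 15]
Waiting times:
  Job 1: wait = 0
  Job 2: wait = 14
  Job 3: wait = 25
  Job 4: wait = 39
  Job 5: wait = 52
  Job 6: wait = 67
Sum of waiting times = 197
Average waiting time = 197/6 = 32.8333

32.8333


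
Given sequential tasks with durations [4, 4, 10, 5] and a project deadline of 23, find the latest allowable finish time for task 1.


LF(activity 1) = deadline - sum of successor durations
Successors: activities 2 through 4 with durations [4, 10, 5]
Sum of successor durations = 19
LF = 23 - 19 = 4

4


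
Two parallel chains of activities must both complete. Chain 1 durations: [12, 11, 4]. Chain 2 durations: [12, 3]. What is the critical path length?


Path A total = 12 + 11 + 4 = 27
Path B total = 12 + 3 = 15
Critical path = longest path = max(27, 15) = 27

27


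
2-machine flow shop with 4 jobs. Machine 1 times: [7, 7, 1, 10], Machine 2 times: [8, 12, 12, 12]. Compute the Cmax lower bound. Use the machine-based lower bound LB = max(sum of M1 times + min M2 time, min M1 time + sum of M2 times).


LB1 = sum(M1 times) + min(M2 times) = 25 + 8 = 33
LB2 = min(M1 times) + sum(M2 times) = 1 + 44 = 45
Lower bound = max(LB1, LB2) = max(33, 45) = 45

45


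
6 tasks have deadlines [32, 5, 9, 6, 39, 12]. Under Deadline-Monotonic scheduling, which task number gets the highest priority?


Sort tasks by relative deadline (ascending):
  Task 2: deadline = 5
  Task 4: deadline = 6
  Task 3: deadline = 9
  Task 6: deadline = 12
  Task 1: deadline = 32
  Task 5: deadline = 39
Priority order (highest first): [2, 4, 3, 6, 1, 5]
Highest priority task = 2

2


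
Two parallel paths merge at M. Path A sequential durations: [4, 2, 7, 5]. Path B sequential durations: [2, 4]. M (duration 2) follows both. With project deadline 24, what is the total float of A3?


Forward pass: ES(A3) = sum of predecessors on chain A = 6
EF = ES + duration = 6 + 7 = 13
Backward pass: LF(M) = deadline = 24; LS(M) = 24 - 2 = 22
LF(A3) = LS(M) - sum(successors on chain A) = 22 - 5 = 17
LS = LF - duration = 17 - 7 = 10
Total float = LS - ES = 10 - 6 = 4

4


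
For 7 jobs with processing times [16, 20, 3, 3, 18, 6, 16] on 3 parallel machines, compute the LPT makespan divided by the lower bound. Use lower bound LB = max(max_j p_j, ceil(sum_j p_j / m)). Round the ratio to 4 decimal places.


LPT order: [20, 18, 16, 16, 6, 3, 3]
Machine loads after assignment: [26, 24, 32]
LPT makespan = 32
Lower bound = max(max_job, ceil(total/3)) = max(20, 28) = 28
Ratio = 32 / 28 = 1.1429

1.1429


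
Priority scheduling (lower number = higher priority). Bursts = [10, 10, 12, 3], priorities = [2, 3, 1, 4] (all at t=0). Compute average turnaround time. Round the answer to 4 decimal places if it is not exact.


Sort by priority (ascending = highest first):
Order: [(1, 12), (2, 10), (3, 10), (4, 3)]
Completion times:
  Priority 1, burst=12, C=12
  Priority 2, burst=10, C=22
  Priority 3, burst=10, C=32
  Priority 4, burst=3, C=35
Average turnaround = 101/4 = 25.25

25.25


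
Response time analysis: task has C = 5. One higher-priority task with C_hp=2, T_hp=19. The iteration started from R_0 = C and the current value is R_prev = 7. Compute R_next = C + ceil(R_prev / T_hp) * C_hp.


R_next = C + ceil(R_prev / T_hp) * C_hp
ceil(7 / 19) = ceil(0.3684) = 1
Interference = 1 * 2 = 2
R_next = 5 + 2 = 7
R_next = R_prev, so the iteration has converged (response time = 7).

7


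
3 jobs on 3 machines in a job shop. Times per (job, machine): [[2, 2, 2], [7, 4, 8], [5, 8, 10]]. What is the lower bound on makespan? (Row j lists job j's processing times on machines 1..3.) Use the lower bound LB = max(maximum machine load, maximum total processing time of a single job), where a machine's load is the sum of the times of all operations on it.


Machine loads:
  Machine 1: 2 + 7 + 5 = 14
  Machine 2: 2 + 4 + 8 = 14
  Machine 3: 2 + 8 + 10 = 20
Max machine load = 20
Job totals:
  Job 1: 6
  Job 2: 19
  Job 3: 23
Max job total = 23
Lower bound = max(20, 23) = 23

23


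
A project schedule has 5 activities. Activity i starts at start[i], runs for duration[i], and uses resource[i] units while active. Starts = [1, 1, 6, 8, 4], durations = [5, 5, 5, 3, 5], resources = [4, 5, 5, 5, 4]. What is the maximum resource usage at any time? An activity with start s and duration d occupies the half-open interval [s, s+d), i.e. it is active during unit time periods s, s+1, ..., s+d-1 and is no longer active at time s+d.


Each activity i is active on [start_i, start_i + duration_i).
Compute total resource usage per time slot:
  t=0: active resources = [], total = 0
  t=1: active resources = [4, 5], total = 9
  t=2: active resources = [4, 5], total = 9
  t=3: active resources = [4, 5], total = 9
  t=4: active resources = [4, 5, 4], total = 13
  t=5: active resources = [4, 5, 4], total = 13
  t=6: active resources = [5, 4], total = 9
  t=7: active resources = [5, 4], total = 9
  t=8: active resources = [5, 5, 4], total = 14
  t=9: active resources = [5, 5], total = 10
  t=10: active resources = [5, 5], total = 10
Peak resource demand = 14

14


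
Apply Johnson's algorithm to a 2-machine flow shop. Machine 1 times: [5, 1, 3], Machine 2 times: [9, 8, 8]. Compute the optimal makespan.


Apply Johnson's rule:
  Group 1 (a <= b): [(2, 1, 8), (3, 3, 8), (1, 5, 9)]
  Group 2 (a > b): []
Optimal job order: [2, 3, 1]
Schedule:
  Job 2: M1 done at 1, M2 done at 9
  Job 3: M1 done at 4, M2 done at 17
  Job 1: M1 done at 9, M2 done at 26
Makespan = 26

26


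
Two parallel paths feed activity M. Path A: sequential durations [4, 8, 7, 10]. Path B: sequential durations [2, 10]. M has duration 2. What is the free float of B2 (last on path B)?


ES(B2) = sum of predecessors on chain B = 2
EF(B2) = ES + duration = 2 + 10 = 12
Successor of B2 is M. ES(M) = max(sum(A), sum(B)) = max(29, 12) = 29
Free float = ES(successor) - EF(current) = 29 - 12 = 17

17


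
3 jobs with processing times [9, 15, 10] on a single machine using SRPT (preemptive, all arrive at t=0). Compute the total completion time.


Since all jobs arrive at t=0, SRPT equals SPT ordering.
SPT order: [9, 10, 15]
Completion times:
  Job 1: p=9, C=9
  Job 2: p=10, C=19
  Job 3: p=15, C=34
Total completion time = 9 + 19 + 34 = 62

62


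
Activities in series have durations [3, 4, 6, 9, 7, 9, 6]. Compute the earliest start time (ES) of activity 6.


Activity 6 starts after activities 1 through 5 complete.
Predecessor durations: [3, 4, 6, 9, 7]
ES = 3 + 4 + 6 + 9 + 7 = 29

29


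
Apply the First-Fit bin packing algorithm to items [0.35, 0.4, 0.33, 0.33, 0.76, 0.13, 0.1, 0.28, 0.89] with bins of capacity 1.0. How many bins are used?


Place items sequentially using First-Fit:
  Item 0.35 -> new Bin 1
  Item 0.4 -> Bin 1 (now 0.75)
  Item 0.33 -> new Bin 2
  Item 0.33 -> Bin 2 (now 0.66)
  Item 0.76 -> new Bin 3
  Item 0.13 -> Bin 1 (now 0.88)
  Item 0.1 -> Bin 1 (now 0.98)
  Item 0.28 -> Bin 2 (now 0.94)
  Item 0.89 -> new Bin 4
Total bins used = 4

4


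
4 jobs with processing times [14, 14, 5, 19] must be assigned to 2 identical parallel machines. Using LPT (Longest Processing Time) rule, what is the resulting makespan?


Sort jobs in decreasing order (LPT): [19, 14, 14, 5]
Assign each job to the least loaded machine:
  Machine 1: jobs [19, 5], load = 24
  Machine 2: jobs [14, 14], load = 28
Makespan = max load = 28

28


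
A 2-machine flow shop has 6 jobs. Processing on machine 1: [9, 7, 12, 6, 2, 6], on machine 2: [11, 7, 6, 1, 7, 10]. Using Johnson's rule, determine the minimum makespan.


Apply Johnson's rule:
  Group 1 (a <= b): [(5, 2, 7), (6, 6, 10), (2, 7, 7), (1, 9, 11)]
  Group 2 (a > b): [(3, 12, 6), (4, 6, 1)]
Optimal job order: [5, 6, 2, 1, 3, 4]
Schedule:
  Job 5: M1 done at 2, M2 done at 9
  Job 6: M1 done at 8, M2 done at 19
  Job 2: M1 done at 15, M2 done at 26
  Job 1: M1 done at 24, M2 done at 37
  Job 3: M1 done at 36, M2 done at 43
  Job 4: M1 done at 42, M2 done at 44
Makespan = 44

44


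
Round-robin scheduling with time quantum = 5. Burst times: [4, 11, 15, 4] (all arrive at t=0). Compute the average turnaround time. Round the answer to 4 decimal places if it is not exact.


Time quantum = 5
Execution trace:
  J1 runs 4 units, time = 4
  J2 runs 5 units, time = 9
  J3 runs 5 units, time = 14
  J4 runs 4 units, time = 18
  J2 runs 5 units, time = 23
  J3 runs 5 units, time = 28
  J2 runs 1 units, time = 29
  J3 runs 5 units, time = 34
Finish times: [4, 29, 34, 18]
Average turnaround = 85/4 = 21.25

21.25


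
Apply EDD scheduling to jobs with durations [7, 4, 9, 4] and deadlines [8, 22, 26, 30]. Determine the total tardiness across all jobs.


Sort by due date (EDD order): [(7, 8), (4, 22), (9, 26), (4, 30)]
Compute completion times and tardiness:
  Job 1: p=7, d=8, C=7, tardiness=max(0,7-8)=0
  Job 2: p=4, d=22, C=11, tardiness=max(0,11-22)=0
  Job 3: p=9, d=26, C=20, tardiness=max(0,20-26)=0
  Job 4: p=4, d=30, C=24, tardiness=max(0,24-30)=0
Total tardiness = 0

0


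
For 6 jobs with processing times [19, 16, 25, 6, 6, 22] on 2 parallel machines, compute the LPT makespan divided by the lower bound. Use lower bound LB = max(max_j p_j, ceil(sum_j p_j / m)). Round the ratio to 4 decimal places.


LPT order: [25, 22, 19, 16, 6, 6]
Machine loads after assignment: [47, 47]
LPT makespan = 47
Lower bound = max(max_job, ceil(total/2)) = max(25, 47) = 47
Ratio = 47 / 47 = 1.0

1.0


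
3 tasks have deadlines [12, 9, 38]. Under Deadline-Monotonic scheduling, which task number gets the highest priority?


Sort tasks by relative deadline (ascending):
  Task 2: deadline = 9
  Task 1: deadline = 12
  Task 3: deadline = 38
Priority order (highest first): [2, 1, 3]
Highest priority task = 2

2


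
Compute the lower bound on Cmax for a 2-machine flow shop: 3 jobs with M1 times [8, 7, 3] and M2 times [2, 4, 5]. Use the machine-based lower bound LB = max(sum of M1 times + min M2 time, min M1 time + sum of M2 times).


LB1 = sum(M1 times) + min(M2 times) = 18 + 2 = 20
LB2 = min(M1 times) + sum(M2 times) = 3 + 11 = 14
Lower bound = max(LB1, LB2) = max(20, 14) = 20

20


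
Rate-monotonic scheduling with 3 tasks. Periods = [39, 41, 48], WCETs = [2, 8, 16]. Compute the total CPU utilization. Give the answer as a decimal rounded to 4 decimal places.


Compute individual utilizations (exact fractions):
  Task 1: C/T = 2/39 (approx. 0.0513)
  Task 2: C/T = 8/41 (approx. 0.1951)
  Task 3: C/T = 16/48 = 1/3 (approx. 0.3333)
Total utilization U = 2/39 + 8/41 + 1/3 = 309/533
Rounded to 4 decimal places: U = 0.5797
RM (Liu & Layland) bound for 3 tasks = 0.779763; compare with U = 309/533 (approx. 0.579737)
U <= bound, so schedulable by RM sufficient condition.

0.5797


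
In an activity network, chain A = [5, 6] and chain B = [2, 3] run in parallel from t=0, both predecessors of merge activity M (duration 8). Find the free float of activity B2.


ES(B2) = sum of predecessors on chain B = 2
EF(B2) = ES + duration = 2 + 3 = 5
Successor of B2 is M. ES(M) = max(sum(A), sum(B)) = max(11, 5) = 11
Free float = ES(successor) - EF(current) = 11 - 5 = 6

6


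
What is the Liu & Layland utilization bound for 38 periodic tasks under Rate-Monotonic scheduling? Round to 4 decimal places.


Compute 2^(1/38) = 1.0184080933
Subtract 1: 1.0184080933 - 1 = 0.0184080933
Multiply by n: 38 * 0.0184080933 = 0.6995075454
Round to 4 dp: 0.6995

0.6995


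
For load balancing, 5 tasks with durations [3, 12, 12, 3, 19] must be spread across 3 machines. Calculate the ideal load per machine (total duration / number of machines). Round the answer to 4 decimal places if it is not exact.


Total processing time = 3 + 12 + 12 + 3 + 19 = 49
Number of machines = 3
Ideal balanced load = 49 / 3 = 16.3333

16.3333


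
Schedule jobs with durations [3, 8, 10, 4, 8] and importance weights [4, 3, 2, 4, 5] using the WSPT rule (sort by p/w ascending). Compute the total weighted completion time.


Compute p/w ratios and sort ascending (WSPT): [(3, 4), (4, 4), (8, 5), (8, 3), (10, 2)]
Compute weighted completion times:
  Job (p=3,w=4): C=3, w*C=4*3=12
  Job (p=4,w=4): C=7, w*C=4*7=28
  Job (p=8,w=5): C=15, w*C=5*15=75
  Job (p=8,w=3): C=23, w*C=3*23=69
  Job (p=10,w=2): C=33, w*C=2*33=66
Total weighted completion time = 250

250


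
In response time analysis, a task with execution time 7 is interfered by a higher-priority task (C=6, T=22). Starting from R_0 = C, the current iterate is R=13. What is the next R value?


R_next = C + ceil(R_prev / T_hp) * C_hp
ceil(13 / 22) = ceil(0.5909) = 1
Interference = 1 * 6 = 6
R_next = 7 + 6 = 13
R_next = R_prev, so the iteration has converged (response time = 13).

13


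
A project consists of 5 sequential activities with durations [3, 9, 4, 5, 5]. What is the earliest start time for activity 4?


Activity 4 starts after activities 1 through 3 complete.
Predecessor durations: [3, 9, 4]
ES = 3 + 9 + 4 = 16

16


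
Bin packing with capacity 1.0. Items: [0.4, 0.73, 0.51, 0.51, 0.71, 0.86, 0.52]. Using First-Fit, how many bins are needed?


Place items sequentially using First-Fit:
  Item 0.4 -> new Bin 1
  Item 0.73 -> new Bin 2
  Item 0.51 -> Bin 1 (now 0.91)
  Item 0.51 -> new Bin 3
  Item 0.71 -> new Bin 4
  Item 0.86 -> new Bin 5
  Item 0.52 -> new Bin 6
Total bins used = 6

6


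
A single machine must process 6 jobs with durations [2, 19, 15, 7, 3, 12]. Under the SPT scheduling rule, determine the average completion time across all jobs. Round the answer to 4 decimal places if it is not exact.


Sort jobs by processing time (SPT order): [2, 3, 7, 12, 15, 19]
Compute completion times sequentially:
  Job 1: processing = 2, completes at 2
  Job 2: processing = 3, completes at 5
  Job 3: processing = 7, completes at 12
  Job 4: processing = 12, completes at 24
  Job 5: processing = 15, completes at 39
  Job 6: processing = 19, completes at 58
Sum of completion times = 140
Average completion time = 140/6 = 23.3333

23.3333


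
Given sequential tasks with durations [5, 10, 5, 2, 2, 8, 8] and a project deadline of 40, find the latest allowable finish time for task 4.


LF(activity 4) = deadline - sum of successor durations
Successors: activities 5 through 7 with durations [2, 8, 8]
Sum of successor durations = 18
LF = 40 - 18 = 22

22


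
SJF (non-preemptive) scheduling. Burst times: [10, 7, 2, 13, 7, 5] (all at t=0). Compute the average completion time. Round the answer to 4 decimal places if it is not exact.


SJF order (ascending): [2, 5, 7, 7, 10, 13]
Completion times:
  Job 1: burst=2, C=2
  Job 2: burst=5, C=7
  Job 3: burst=7, C=14
  Job 4: burst=7, C=21
  Job 5: burst=10, C=31
  Job 6: burst=13, C=44
Average completion = 119/6 = 19.8333

19.8333


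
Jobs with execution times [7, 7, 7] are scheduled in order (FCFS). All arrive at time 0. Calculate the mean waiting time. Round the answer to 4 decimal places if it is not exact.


FCFS order (as given): [7, 7, 7]
Waiting times:
  Job 1: wait = 0
  Job 2: wait = 7
  Job 3: wait = 14
Sum of waiting times = 21
Average waiting time = 21/3 = 7.0

7.0


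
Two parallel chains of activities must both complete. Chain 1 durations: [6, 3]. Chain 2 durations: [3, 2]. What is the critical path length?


Path A total = 6 + 3 = 9
Path B total = 3 + 2 = 5
Critical path = longest path = max(9, 5) = 9

9


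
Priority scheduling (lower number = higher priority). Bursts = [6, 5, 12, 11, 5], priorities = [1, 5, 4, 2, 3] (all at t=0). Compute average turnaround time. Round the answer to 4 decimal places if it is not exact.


Sort by priority (ascending = highest first):
Order: [(1, 6), (2, 11), (3, 5), (4, 12), (5, 5)]
Completion times:
  Priority 1, burst=6, C=6
  Priority 2, burst=11, C=17
  Priority 3, burst=5, C=22
  Priority 4, burst=12, C=34
  Priority 5, burst=5, C=39
Average turnaround = 118/5 = 23.6

23.6


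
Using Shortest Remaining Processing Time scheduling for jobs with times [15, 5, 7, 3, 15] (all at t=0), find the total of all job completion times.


Since all jobs arrive at t=0, SRPT equals SPT ordering.
SPT order: [3, 5, 7, 15, 15]
Completion times:
  Job 1: p=3, C=3
  Job 2: p=5, C=8
  Job 3: p=7, C=15
  Job 4: p=15, C=30
  Job 5: p=15, C=45
Total completion time = 3 + 8 + 15 + 30 + 45 = 101

101


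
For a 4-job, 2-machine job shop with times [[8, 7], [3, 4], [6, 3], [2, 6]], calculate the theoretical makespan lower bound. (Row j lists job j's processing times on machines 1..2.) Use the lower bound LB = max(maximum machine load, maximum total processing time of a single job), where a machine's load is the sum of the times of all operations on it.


Machine loads:
  Machine 1: 8 + 3 + 6 + 2 = 19
  Machine 2: 7 + 4 + 3 + 6 = 20
Max machine load = 20
Job totals:
  Job 1: 15
  Job 2: 7
  Job 3: 9
  Job 4: 8
Max job total = 15
Lower bound = max(20, 15) = 20

20


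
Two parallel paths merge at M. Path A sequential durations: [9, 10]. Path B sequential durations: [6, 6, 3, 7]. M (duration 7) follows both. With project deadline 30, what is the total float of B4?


Forward pass: ES(B4) = sum of predecessors on chain B = 15
EF = ES + duration = 15 + 7 = 22
Backward pass: LF(M) = deadline = 30; LS(M) = 30 - 7 = 23
LF(B4) = LS(M) - sum(successors on chain B) = 23 - 0 = 23
LS = LF - duration = 23 - 7 = 16
Total float = LS - ES = 16 - 15 = 1

1


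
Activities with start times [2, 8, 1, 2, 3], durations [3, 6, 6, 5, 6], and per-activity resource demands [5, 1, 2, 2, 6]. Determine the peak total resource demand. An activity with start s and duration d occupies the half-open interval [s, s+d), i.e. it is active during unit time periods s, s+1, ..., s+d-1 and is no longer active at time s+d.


Each activity i is active on [start_i, start_i + duration_i).
Compute total resource usage per time slot:
  t=0: active resources = [], total = 0
  t=1: active resources = [2], total = 2
  t=2: active resources = [5, 2, 2], total = 9
  t=3: active resources = [5, 2, 2, 6], total = 15
  t=4: active resources = [5, 2, 2, 6], total = 15
  t=5: active resources = [2, 2, 6], total = 10
  t=6: active resources = [2, 2, 6], total = 10
  t=7: active resources = [6], total = 6
  t=8: active resources = [1, 6], total = 7
  t=9: active resources = [1], total = 1
  t=10: active resources = [1], total = 1
  t=11: active resources = [1], total = 1
  t=12: active resources = [1], total = 1
  t=13: active resources = [1], total = 1
Peak resource demand = 15

15


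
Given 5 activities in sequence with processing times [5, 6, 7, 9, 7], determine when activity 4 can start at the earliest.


Activity 4 starts after activities 1 through 3 complete.
Predecessor durations: [5, 6, 7]
ES = 5 + 6 + 7 = 18

18


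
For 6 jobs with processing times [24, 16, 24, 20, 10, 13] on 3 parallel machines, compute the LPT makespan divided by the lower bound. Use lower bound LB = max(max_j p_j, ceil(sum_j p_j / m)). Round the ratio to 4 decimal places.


LPT order: [24, 24, 20, 16, 13, 10]
Machine loads after assignment: [37, 34, 36]
LPT makespan = 37
Lower bound = max(max_job, ceil(total/3)) = max(24, 36) = 36
Ratio = 37 / 36 = 1.0278

1.0278


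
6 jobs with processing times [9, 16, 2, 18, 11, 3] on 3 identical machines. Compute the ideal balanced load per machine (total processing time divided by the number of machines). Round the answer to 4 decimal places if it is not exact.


Total processing time = 9 + 16 + 2 + 18 + 11 + 3 = 59
Number of machines = 3
Ideal balanced load = 59 / 3 = 19.6667

19.6667


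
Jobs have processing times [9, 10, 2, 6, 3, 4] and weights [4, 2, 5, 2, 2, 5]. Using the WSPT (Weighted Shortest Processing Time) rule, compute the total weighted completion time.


Compute p/w ratios and sort ascending (WSPT): [(2, 5), (4, 5), (3, 2), (9, 4), (6, 2), (10, 2)]
Compute weighted completion times:
  Job (p=2,w=5): C=2, w*C=5*2=10
  Job (p=4,w=5): C=6, w*C=5*6=30
  Job (p=3,w=2): C=9, w*C=2*9=18
  Job (p=9,w=4): C=18, w*C=4*18=72
  Job (p=6,w=2): C=24, w*C=2*24=48
  Job (p=10,w=2): C=34, w*C=2*34=68
Total weighted completion time = 246

246


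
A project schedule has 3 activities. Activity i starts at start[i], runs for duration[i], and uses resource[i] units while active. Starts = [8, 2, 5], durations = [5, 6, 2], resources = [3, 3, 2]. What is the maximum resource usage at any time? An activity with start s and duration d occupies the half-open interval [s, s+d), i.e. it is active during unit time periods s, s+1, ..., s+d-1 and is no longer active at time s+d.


Each activity i is active on [start_i, start_i + duration_i).
Compute total resource usage per time slot:
  t=0: active resources = [], total = 0
  t=1: active resources = [], total = 0
  t=2: active resources = [3], total = 3
  t=3: active resources = [3], total = 3
  t=4: active resources = [3], total = 3
  t=5: active resources = [3, 2], total = 5
  t=6: active resources = [3, 2], total = 5
  t=7: active resources = [3], total = 3
  t=8: active resources = [3], total = 3
  t=9: active resources = [3], total = 3
  t=10: active resources = [3], total = 3
  t=11: active resources = [3], total = 3
  t=12: active resources = [3], total = 3
Peak resource demand = 5

5


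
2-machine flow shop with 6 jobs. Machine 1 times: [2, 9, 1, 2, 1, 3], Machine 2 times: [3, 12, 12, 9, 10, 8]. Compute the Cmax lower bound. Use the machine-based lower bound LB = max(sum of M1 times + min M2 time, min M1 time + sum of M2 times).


LB1 = sum(M1 times) + min(M2 times) = 18 + 3 = 21
LB2 = min(M1 times) + sum(M2 times) = 1 + 54 = 55
Lower bound = max(LB1, LB2) = max(21, 55) = 55

55


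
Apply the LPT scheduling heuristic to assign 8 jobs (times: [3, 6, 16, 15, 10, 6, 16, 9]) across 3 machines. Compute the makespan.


Sort jobs in decreasing order (LPT): [16, 16, 15, 10, 9, 6, 6, 3]
Assign each job to the least loaded machine:
  Machine 1: jobs [16, 9, 3], load = 28
  Machine 2: jobs [16, 6, 6], load = 28
  Machine 3: jobs [15, 10], load = 25
Makespan = max load = 28

28


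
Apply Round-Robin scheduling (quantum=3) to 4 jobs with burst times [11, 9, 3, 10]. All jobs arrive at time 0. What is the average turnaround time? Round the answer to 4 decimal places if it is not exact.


Time quantum = 3
Execution trace:
  J1 runs 3 units, time = 3
  J2 runs 3 units, time = 6
  J3 runs 3 units, time = 9
  J4 runs 3 units, time = 12
  J1 runs 3 units, time = 15
  J2 runs 3 units, time = 18
  J4 runs 3 units, time = 21
  J1 runs 3 units, time = 24
  J2 runs 3 units, time = 27
  J4 runs 3 units, time = 30
  J1 runs 2 units, time = 32
  J4 runs 1 units, time = 33
Finish times: [32, 27, 9, 33]
Average turnaround = 101/4 = 25.25

25.25


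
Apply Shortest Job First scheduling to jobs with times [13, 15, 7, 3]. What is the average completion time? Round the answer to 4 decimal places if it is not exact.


SJF order (ascending): [3, 7, 13, 15]
Completion times:
  Job 1: burst=3, C=3
  Job 2: burst=7, C=10
  Job 3: burst=13, C=23
  Job 4: burst=15, C=38
Average completion = 74/4 = 18.5

18.5


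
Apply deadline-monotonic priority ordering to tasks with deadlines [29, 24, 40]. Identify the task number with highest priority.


Sort tasks by relative deadline (ascending):
  Task 2: deadline = 24
  Task 1: deadline = 29
  Task 3: deadline = 40
Priority order (highest first): [2, 1, 3]
Highest priority task = 2

2


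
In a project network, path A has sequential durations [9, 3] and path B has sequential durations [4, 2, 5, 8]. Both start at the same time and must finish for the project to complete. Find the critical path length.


Path A total = 9 + 3 = 12
Path B total = 4 + 2 + 5 + 8 = 19
Critical path = longest path = max(12, 19) = 19

19


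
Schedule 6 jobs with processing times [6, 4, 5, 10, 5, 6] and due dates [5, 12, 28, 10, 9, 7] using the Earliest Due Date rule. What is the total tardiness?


Sort by due date (EDD order): [(6, 5), (6, 7), (5, 9), (10, 10), (4, 12), (5, 28)]
Compute completion times and tardiness:
  Job 1: p=6, d=5, C=6, tardiness=max(0,6-5)=1
  Job 2: p=6, d=7, C=12, tardiness=max(0,12-7)=5
  Job 3: p=5, d=9, C=17, tardiness=max(0,17-9)=8
  Job 4: p=10, d=10, C=27, tardiness=max(0,27-10)=17
  Job 5: p=4, d=12, C=31, tardiness=max(0,31-12)=19
  Job 6: p=5, d=28, C=36, tardiness=max(0,36-28)=8
Total tardiness = 58

58


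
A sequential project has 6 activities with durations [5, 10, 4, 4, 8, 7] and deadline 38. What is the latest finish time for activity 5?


LF(activity 5) = deadline - sum of successor durations
Successors: activities 6 through 6 with durations [7]
Sum of successor durations = 7
LF = 38 - 7 = 31

31


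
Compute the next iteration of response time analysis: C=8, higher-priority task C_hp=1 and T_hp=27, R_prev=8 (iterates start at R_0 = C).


R_next = C + ceil(R_prev / T_hp) * C_hp
ceil(8 / 27) = ceil(0.2963) = 1
Interference = 1 * 1 = 1
R_next = 8 + 1 = 9

9


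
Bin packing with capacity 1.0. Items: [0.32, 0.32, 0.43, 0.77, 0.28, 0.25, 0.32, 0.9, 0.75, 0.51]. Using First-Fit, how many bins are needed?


Place items sequentially using First-Fit:
  Item 0.32 -> new Bin 1
  Item 0.32 -> Bin 1 (now 0.64)
  Item 0.43 -> new Bin 2
  Item 0.77 -> new Bin 3
  Item 0.28 -> Bin 1 (now 0.92)
  Item 0.25 -> Bin 2 (now 0.68)
  Item 0.32 -> Bin 2 (now 1.0)
  Item 0.9 -> new Bin 4
  Item 0.75 -> new Bin 5
  Item 0.51 -> new Bin 6
Total bins used = 6

6


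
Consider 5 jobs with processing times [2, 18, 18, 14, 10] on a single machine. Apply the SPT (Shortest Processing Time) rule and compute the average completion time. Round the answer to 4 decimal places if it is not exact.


Sort jobs by processing time (SPT order): [2, 10, 14, 18, 18]
Compute completion times sequentially:
  Job 1: processing = 2, completes at 2
  Job 2: processing = 10, completes at 12
  Job 3: processing = 14, completes at 26
  Job 4: processing = 18, completes at 44
  Job 5: processing = 18, completes at 62
Sum of completion times = 146
Average completion time = 146/5 = 29.2

29.2


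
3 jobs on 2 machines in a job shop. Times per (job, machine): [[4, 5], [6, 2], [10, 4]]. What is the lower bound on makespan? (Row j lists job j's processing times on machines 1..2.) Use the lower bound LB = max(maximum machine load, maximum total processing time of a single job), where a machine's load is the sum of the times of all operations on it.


Machine loads:
  Machine 1: 4 + 6 + 10 = 20
  Machine 2: 5 + 2 + 4 = 11
Max machine load = 20
Job totals:
  Job 1: 9
  Job 2: 8
  Job 3: 14
Max job total = 14
Lower bound = max(20, 14) = 20

20


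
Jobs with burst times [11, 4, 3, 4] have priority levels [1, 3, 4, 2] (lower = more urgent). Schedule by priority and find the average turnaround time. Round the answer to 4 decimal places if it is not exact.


Sort by priority (ascending = highest first):
Order: [(1, 11), (2, 4), (3, 4), (4, 3)]
Completion times:
  Priority 1, burst=11, C=11
  Priority 2, burst=4, C=15
  Priority 3, burst=4, C=19
  Priority 4, burst=3, C=22
Average turnaround = 67/4 = 16.75

16.75


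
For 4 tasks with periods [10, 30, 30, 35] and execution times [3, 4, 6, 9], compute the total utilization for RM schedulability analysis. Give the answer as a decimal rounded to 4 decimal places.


Compute individual utilizations (exact fractions):
  Task 1: C/T = 3/10 (approx. 0.3)
  Task 2: C/T = 4/30 = 2/15 (approx. 0.1333)
  Task 3: C/T = 6/30 = 1/5 (approx. 0.2)
  Task 4: C/T = 9/35 (approx. 0.2571)
Total utilization U = 3/10 + 2/15 + 1/5 + 9/35 = 187/210
Rounded to 4 decimal places: U = 0.8905
RM (Liu & Layland) bound for 4 tasks = 0.756828; compare with U = 187/210 (approx. 0.890476)
bound < U <= 1, so the RM sufficient condition is not met (inconclusive; an exact test such as response-time analysis is needed).

0.8905


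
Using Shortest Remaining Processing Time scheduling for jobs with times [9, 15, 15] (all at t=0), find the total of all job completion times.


Since all jobs arrive at t=0, SRPT equals SPT ordering.
SPT order: [9, 15, 15]
Completion times:
  Job 1: p=9, C=9
  Job 2: p=15, C=24
  Job 3: p=15, C=39
Total completion time = 9 + 24 + 39 = 72

72


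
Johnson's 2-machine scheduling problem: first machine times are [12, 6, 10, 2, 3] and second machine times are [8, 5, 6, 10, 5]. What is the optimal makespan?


Apply Johnson's rule:
  Group 1 (a <= b): [(4, 2, 10), (5, 3, 5)]
  Group 2 (a > b): [(1, 12, 8), (3, 10, 6), (2, 6, 5)]
Optimal job order: [4, 5, 1, 3, 2]
Schedule:
  Job 4: M1 done at 2, M2 done at 12
  Job 5: M1 done at 5, M2 done at 17
  Job 1: M1 done at 17, M2 done at 25
  Job 3: M1 done at 27, M2 done at 33
  Job 2: M1 done at 33, M2 done at 38
Makespan = 38

38


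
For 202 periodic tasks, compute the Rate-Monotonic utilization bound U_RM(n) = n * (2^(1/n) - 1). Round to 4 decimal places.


Compute 2^(1/202) = 1.0034373158
Subtract 1: 1.0034373158 - 1 = 0.0034373158
Multiply by n: 202 * 0.0034373158 = 0.6943377916
Round to 4 dp: 0.6943

0.6943


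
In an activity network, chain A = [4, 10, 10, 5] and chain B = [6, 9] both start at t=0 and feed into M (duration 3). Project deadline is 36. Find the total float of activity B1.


Forward pass: ES(B1) = sum of predecessors on chain B = 0
EF = ES + duration = 0 + 6 = 6
Backward pass: LF(M) = deadline = 36; LS(M) = 36 - 3 = 33
LF(B1) = LS(M) - sum(successors on chain B) = 33 - 9 = 24
LS = LF - duration = 24 - 6 = 18
Total float = LS - ES = 18 - 0 = 18

18


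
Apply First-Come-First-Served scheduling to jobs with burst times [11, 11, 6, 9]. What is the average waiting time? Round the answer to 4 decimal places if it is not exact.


FCFS order (as given): [11, 11, 6, 9]
Waiting times:
  Job 1: wait = 0
  Job 2: wait = 11
  Job 3: wait = 22
  Job 4: wait = 28
Sum of waiting times = 61
Average waiting time = 61/4 = 15.25

15.25


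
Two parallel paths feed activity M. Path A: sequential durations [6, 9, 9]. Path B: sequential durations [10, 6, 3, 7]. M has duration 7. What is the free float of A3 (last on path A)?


ES(A3) = sum of predecessors on chain A = 15
EF(A3) = ES + duration = 15 + 9 = 24
Successor of A3 is M. ES(M) = max(sum(A), sum(B)) = max(24, 26) = 26
Free float = ES(successor) - EF(current) = 26 - 24 = 2

2


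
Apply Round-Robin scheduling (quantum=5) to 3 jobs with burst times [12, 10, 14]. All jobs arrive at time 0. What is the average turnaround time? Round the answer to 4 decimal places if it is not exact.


Time quantum = 5
Execution trace:
  J1 runs 5 units, time = 5
  J2 runs 5 units, time = 10
  J3 runs 5 units, time = 15
  J1 runs 5 units, time = 20
  J2 runs 5 units, time = 25
  J3 runs 5 units, time = 30
  J1 runs 2 units, time = 32
  J3 runs 4 units, time = 36
Finish times: [32, 25, 36]
Average turnaround = 93/3 = 31.0

31.0


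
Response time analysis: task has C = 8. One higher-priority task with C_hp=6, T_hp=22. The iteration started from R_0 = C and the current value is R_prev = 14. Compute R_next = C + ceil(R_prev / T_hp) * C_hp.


R_next = C + ceil(R_prev / T_hp) * C_hp
ceil(14 / 22) = ceil(0.6364) = 1
Interference = 1 * 6 = 6
R_next = 8 + 6 = 14
R_next = R_prev, so the iteration has converged (response time = 14).

14


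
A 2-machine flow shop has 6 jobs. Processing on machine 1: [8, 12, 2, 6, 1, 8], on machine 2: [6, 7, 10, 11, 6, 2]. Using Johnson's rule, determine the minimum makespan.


Apply Johnson's rule:
  Group 1 (a <= b): [(5, 1, 6), (3, 2, 10), (4, 6, 11)]
  Group 2 (a > b): [(2, 12, 7), (1, 8, 6), (6, 8, 2)]
Optimal job order: [5, 3, 4, 2, 1, 6]
Schedule:
  Job 5: M1 done at 1, M2 done at 7
  Job 3: M1 done at 3, M2 done at 17
  Job 4: M1 done at 9, M2 done at 28
  Job 2: M1 done at 21, M2 done at 35
  Job 1: M1 done at 29, M2 done at 41
  Job 6: M1 done at 37, M2 done at 43
Makespan = 43

43


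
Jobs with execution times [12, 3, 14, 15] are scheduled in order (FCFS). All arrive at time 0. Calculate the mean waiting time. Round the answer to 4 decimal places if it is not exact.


FCFS order (as given): [12, 3, 14, 15]
Waiting times:
  Job 1: wait = 0
  Job 2: wait = 12
  Job 3: wait = 15
  Job 4: wait = 29
Sum of waiting times = 56
Average waiting time = 56/4 = 14.0

14.0


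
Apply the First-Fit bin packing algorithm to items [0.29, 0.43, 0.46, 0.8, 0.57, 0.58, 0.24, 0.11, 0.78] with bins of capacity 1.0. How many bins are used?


Place items sequentially using First-Fit:
  Item 0.29 -> new Bin 1
  Item 0.43 -> Bin 1 (now 0.72)
  Item 0.46 -> new Bin 2
  Item 0.8 -> new Bin 3
  Item 0.57 -> new Bin 4
  Item 0.58 -> new Bin 5
  Item 0.24 -> Bin 1 (now 0.96)
  Item 0.11 -> Bin 2 (now 0.57)
  Item 0.78 -> new Bin 6
Total bins used = 6

6


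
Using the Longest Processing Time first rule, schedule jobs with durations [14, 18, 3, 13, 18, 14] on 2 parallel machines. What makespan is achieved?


Sort jobs in decreasing order (LPT): [18, 18, 14, 14, 13, 3]
Assign each job to the least loaded machine:
  Machine 1: jobs [18, 14, 13], load = 45
  Machine 2: jobs [18, 14, 3], load = 35
Makespan = max load = 45

45


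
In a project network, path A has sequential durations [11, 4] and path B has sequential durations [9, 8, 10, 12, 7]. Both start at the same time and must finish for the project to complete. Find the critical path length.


Path A total = 11 + 4 = 15
Path B total = 9 + 8 + 10 + 12 + 7 = 46
Critical path = longest path = max(15, 46) = 46

46


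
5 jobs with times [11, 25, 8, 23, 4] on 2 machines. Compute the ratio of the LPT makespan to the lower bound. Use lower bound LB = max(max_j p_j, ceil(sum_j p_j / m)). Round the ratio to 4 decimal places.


LPT order: [25, 23, 11, 8, 4]
Machine loads after assignment: [37, 34]
LPT makespan = 37
Lower bound = max(max_job, ceil(total/2)) = max(25, 36) = 36
Ratio = 37 / 36 = 1.0278

1.0278


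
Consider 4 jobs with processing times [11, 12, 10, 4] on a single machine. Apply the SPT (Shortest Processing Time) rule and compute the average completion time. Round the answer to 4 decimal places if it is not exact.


Sort jobs by processing time (SPT order): [4, 10, 11, 12]
Compute completion times sequentially:
  Job 1: processing = 4, completes at 4
  Job 2: processing = 10, completes at 14
  Job 3: processing = 11, completes at 25
  Job 4: processing = 12, completes at 37
Sum of completion times = 80
Average completion time = 80/4 = 20.0

20.0


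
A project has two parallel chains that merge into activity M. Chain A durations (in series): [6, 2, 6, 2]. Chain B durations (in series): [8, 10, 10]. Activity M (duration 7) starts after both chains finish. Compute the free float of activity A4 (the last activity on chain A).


ES(A4) = sum of predecessors on chain A = 14
EF(A4) = ES + duration = 14 + 2 = 16
Successor of A4 is M. ES(M) = max(sum(A), sum(B)) = max(16, 28) = 28
Free float = ES(successor) - EF(current) = 28 - 16 = 12

12


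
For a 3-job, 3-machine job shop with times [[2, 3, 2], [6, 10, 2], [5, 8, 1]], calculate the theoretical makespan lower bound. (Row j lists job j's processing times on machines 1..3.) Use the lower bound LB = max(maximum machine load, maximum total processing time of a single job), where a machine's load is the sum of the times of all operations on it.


Machine loads:
  Machine 1: 2 + 6 + 5 = 13
  Machine 2: 3 + 10 + 8 = 21
  Machine 3: 2 + 2 + 1 = 5
Max machine load = 21
Job totals:
  Job 1: 7
  Job 2: 18
  Job 3: 14
Max job total = 18
Lower bound = max(21, 18) = 21

21


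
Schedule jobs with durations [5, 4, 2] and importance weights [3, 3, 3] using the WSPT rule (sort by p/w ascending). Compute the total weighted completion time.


Compute p/w ratios and sort ascending (WSPT): [(2, 3), (4, 3), (5, 3)]
Compute weighted completion times:
  Job (p=2,w=3): C=2, w*C=3*2=6
  Job (p=4,w=3): C=6, w*C=3*6=18
  Job (p=5,w=3): C=11, w*C=3*11=33
Total weighted completion time = 57

57


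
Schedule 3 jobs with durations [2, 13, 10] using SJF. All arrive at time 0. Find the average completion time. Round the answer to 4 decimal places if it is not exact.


SJF order (ascending): [2, 10, 13]
Completion times:
  Job 1: burst=2, C=2
  Job 2: burst=10, C=12
  Job 3: burst=13, C=25
Average completion = 39/3 = 13.0

13.0


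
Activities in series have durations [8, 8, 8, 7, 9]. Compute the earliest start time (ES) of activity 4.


Activity 4 starts after activities 1 through 3 complete.
Predecessor durations: [8, 8, 8]
ES = 8 + 8 + 8 = 24

24


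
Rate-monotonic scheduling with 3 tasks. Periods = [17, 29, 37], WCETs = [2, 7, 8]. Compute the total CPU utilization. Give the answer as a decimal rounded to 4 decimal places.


Compute individual utilizations (exact fractions):
  Task 1: C/T = 2/17 (approx. 0.1176)
  Task 2: C/T = 7/29 (approx. 0.2414)
  Task 3: C/T = 8/37 (approx. 0.2162)
Total utilization U = 2/17 + 7/29 + 8/37 = 10493/18241
Rounded to 4 decimal places: U = 0.5752
RM (Liu & Layland) bound for 3 tasks = 0.779763; compare with U = 10493/18241 (approx. 0.575243)
U <= bound, so schedulable by RM sufficient condition.

0.5752


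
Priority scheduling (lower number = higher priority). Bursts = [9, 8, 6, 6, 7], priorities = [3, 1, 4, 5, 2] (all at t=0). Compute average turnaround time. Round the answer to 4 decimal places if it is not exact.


Sort by priority (ascending = highest first):
Order: [(1, 8), (2, 7), (3, 9), (4, 6), (5, 6)]
Completion times:
  Priority 1, burst=8, C=8
  Priority 2, burst=7, C=15
  Priority 3, burst=9, C=24
  Priority 4, burst=6, C=30
  Priority 5, burst=6, C=36
Average turnaround = 113/5 = 22.6

22.6


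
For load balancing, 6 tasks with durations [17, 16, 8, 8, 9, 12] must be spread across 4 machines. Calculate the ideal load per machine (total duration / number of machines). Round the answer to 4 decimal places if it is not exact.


Total processing time = 17 + 16 + 8 + 8 + 9 + 12 = 70
Number of machines = 4
Ideal balanced load = 70 / 4 = 17.5

17.5


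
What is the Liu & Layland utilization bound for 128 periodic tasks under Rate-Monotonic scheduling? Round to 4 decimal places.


Compute 2^(1/128) = 1.0054299011
Subtract 1: 1.0054299011 - 1 = 0.0054299011
Multiply by n: 128 * 0.0054299011 = 0.6950273408
Round to 4 dp: 0.6950

0.6950


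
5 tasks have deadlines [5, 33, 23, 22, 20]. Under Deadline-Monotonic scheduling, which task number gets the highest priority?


Sort tasks by relative deadline (ascending):
  Task 1: deadline = 5
  Task 5: deadline = 20
  Task 4: deadline = 22
  Task 3: deadline = 23
  Task 2: deadline = 33
Priority order (highest first): [1, 5, 4, 3, 2]
Highest priority task = 1

1


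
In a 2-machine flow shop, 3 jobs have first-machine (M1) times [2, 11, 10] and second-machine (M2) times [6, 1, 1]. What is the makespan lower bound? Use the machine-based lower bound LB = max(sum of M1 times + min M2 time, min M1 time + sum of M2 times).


LB1 = sum(M1 times) + min(M2 times) = 23 + 1 = 24
LB2 = min(M1 times) + sum(M2 times) = 2 + 8 = 10
Lower bound = max(LB1, LB2) = max(24, 10) = 24

24
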